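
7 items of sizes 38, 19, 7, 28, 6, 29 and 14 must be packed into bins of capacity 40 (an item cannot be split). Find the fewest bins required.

4

Total = 38 + 29 + 28 + 19 + 14 + 7 + 6 = 141.
Lower bound: ⌈141/40⌉ = 4 bins.
A packing using 4 bins:
  bin 1: 38 = 38
  bin 2: 29 + 7 = 36
  bin 3: 28 + 6 = 34
  bin 4: 19 + 14 = 33
This matches the lower bound, so 4 is optimal.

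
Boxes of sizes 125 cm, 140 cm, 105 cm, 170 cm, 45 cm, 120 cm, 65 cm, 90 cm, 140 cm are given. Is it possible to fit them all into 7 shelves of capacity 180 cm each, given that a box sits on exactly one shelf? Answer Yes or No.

Yes

A valid assignment using 7 shelves:
  shelf 1: 170 = 170
  shelf 2: 140 = 140
  shelf 3: 140 = 140
  shelf 4: 125 + 45 = 170
  shelf 5: 120 = 120
  shelf 6: 105 + 65 = 170
  shelf 7: 90 = 90
Every load is within 180 cm, so 7 shelves suffice.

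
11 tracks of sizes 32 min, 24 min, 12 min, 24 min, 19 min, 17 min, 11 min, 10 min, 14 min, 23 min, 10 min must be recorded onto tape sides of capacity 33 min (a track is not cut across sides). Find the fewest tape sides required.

Total = 32 + 24 + 24 + 23 + 19 + 17 + 14 + 12 + 11 + 10 + 10 = 196 min.
Lower bound: ⌈196/33⌉ = 6 tape sides.
A packing using 7 tape sides:
  side 1: 32 = 32
  side 2: 24 = 24
  side 3: 24 = 24
  side 4: 23 + 10 = 33
  side 5: 19 + 14 = 33
  side 6: 17 + 12 = 29
  side 7: 11 + 10 = 21
No arrangement into 6 tape sides stays within capacity, so 7 is optimal.

7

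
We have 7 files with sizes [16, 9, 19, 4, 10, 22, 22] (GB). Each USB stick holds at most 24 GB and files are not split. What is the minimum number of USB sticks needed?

Total = 22 + 22 + 19 + 16 + 10 + 9 + 4 = 102 GB.
Lower bound: ⌈102/24⌉ = 5 USB sticks.
A packing using 5 USB sticks:
  USB stick 1: 22 = 22
  USB stick 2: 22 = 22
  USB stick 3: 19 + 4 = 23
  USB stick 4: 16 = 16
  USB stick 5: 10 + 9 = 19
This matches the lower bound, so 5 is optimal.

5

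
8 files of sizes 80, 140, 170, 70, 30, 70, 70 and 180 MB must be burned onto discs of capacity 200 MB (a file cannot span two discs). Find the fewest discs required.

Total = 180 + 170 + 140 + 80 + 70 + 70 + 70 + 30 = 810 MB.
Lower bound: ⌈810/200⌉ = 5 discs.
A packing using 5 discs:
  disc 1: 180 = 180
  disc 2: 170 + 30 = 200
  disc 3: 140 = 140
  disc 4: 80 + 70 = 150
  disc 5: 70 + 70 = 140
This matches the lower bound, so 5 is optimal.

5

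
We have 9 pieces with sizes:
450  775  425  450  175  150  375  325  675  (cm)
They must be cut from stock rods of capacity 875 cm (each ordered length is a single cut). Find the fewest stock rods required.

5

Total = 775 + 675 + 450 + 450 + 425 + 375 + 325 + 175 + 150 = 3800 cm.
Lower bound: ⌈3800/875⌉ = 5 stock rods.
A packing using 5 stock rods:
  stock rod 1: 775 = 775
  stock rod 2: 675 + 175 = 850
  stock rod 3: 450 + 425 = 875
  stock rod 4: 450 + 375 = 825
  stock rod 5: 325 + 150 = 475
This matches the lower bound, so 5 is optimal.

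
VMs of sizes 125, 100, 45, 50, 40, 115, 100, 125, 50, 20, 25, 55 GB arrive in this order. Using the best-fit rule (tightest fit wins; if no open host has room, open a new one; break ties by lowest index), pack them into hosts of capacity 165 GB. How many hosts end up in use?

  125 → host 1 (new)  [load 125/165]
  100 → host 2 (new)  [load 100/165]
  45 → host 2  [load 145/165]
  50 → host 3 (new)  [load 50/165]
  40 → host 1  [load 165/165]
  115 → host 3  [load 165/165]
  100 → host 4 (new)  [load 100/165]
  125 → host 5 (new)  [load 125/165]
  50 → host 4  [load 150/165]
  20 → host 2  [load 165/165]
  25 → host 5  [load 150/165]
  55 → host 6 (new)  [load 55/165]
6 hosts opened.

6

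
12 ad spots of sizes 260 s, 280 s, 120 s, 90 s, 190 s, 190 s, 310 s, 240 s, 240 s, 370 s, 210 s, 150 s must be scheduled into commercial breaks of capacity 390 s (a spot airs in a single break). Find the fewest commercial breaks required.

8

Total = 370 + 310 + 280 + 260 + 240 + 240 + 210 + 190 + 190 + 150 + 120 + 90 = 2650 s.
Lower bound: ⌈2650/390⌉ = 7 commercial breaks.
A packing using 8 commercial breaks:
  break 1: 370 = 370
  break 2: 310 = 310
  break 3: 280 + 90 = 370
  break 4: 260 + 120 = 380
  break 5: 240 + 150 = 390
  break 6: 240 = 240
  break 7: 210 = 210
  break 8: 190 + 190 = 380
No arrangement into 7 commercial breaks stays within capacity, so 8 is optimal.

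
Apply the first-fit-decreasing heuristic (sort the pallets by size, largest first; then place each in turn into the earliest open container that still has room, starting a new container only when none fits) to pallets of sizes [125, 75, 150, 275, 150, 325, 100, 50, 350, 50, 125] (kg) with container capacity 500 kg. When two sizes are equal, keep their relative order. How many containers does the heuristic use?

4

Sorted descending: 350, 325, 275, 150, 150, 125, 125, 100, 75, 50, 50.
  350 → container 1 (new)  [load 350/500]
  325 → container 2 (new)  [load 325/500]
  275 → container 3 (new)  [load 275/500]
  150 → container 1  [load 500/500]
  150 → container 2  [load 475/500]
  125 → container 3  [load 400/500]
  125 → container 4 (new)  [load 125/500]
  100 → container 3  [load 500/500]
  75 → container 4  [load 200/500]
  50 → container 4  [load 250/500]
  50 → container 4  [load 300/500]
4 containers opened.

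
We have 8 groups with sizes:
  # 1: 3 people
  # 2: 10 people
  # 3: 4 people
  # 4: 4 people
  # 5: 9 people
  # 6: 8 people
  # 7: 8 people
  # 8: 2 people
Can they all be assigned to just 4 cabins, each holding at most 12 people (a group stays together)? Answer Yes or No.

A valid assignment using 4 cabins:
  cabin 1: 10 + 2 = 12
  cabin 2: 9 + 3 = 12
  cabin 3: 8 + 4 = 12
  cabin 4: 8 + 4 = 12
Every load is within 12 people, so 4 cabins suffice.

Yes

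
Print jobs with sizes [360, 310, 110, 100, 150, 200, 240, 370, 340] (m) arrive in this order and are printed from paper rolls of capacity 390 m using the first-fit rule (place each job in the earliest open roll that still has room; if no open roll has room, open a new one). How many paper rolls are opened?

7

  360 → roll 1 (new)  [load 360/390]
  310 → roll 2 (new)  [load 310/390]
  110 → roll 3 (new)  [load 110/390]
  100 → roll 3  [load 210/390]
  150 → roll 3  [load 360/390]
  200 → roll 4 (new)  [load 200/390]
  240 → roll 5 (new)  [load 240/390]
  370 → roll 6 (new)  [load 370/390]
  340 → roll 7 (new)  [load 340/390]
7 paper rolls opened.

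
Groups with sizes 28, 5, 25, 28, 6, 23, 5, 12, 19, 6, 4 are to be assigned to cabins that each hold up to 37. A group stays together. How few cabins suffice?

Total = 28 + 28 + 25 + 23 + 19 + 12 + 6 + 6 + 5 + 5 + 4 = 161.
Lower bound: ⌈161/37⌉ = 5 cabins.
A packing using 5 cabins:
  cabin 1: 28 + 6 = 34
  cabin 2: 28 + 6 = 34
  cabin 3: 25 + 12 = 37
  cabin 4: 23 + 5 + 5 + 4 = 37
  cabin 5: 19 = 19
This matches the lower bound, so 5 is optimal.

5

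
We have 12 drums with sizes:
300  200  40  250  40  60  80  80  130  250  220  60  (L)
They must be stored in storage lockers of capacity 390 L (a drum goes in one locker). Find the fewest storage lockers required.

5

Total = 300 + 250 + 250 + 220 + 200 + 130 + 80 + 80 + 60 + 60 + 40 + 40 = 1710 L.
Lower bound: ⌈1710/390⌉ = 5 storage lockers.
A packing using 5 storage lockers:
  locker 1: 300 + 80 = 380
  locker 2: 250 + 130 = 380
  locker 3: 250 + 80 + 60 = 390
  locker 4: 220 + 60 + 40 + 40 = 360
  locker 5: 200 = 200
This matches the lower bound, so 5 is optimal.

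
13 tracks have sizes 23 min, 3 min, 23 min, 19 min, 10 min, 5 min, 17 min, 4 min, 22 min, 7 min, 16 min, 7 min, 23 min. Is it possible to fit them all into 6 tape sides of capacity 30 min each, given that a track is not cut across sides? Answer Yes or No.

No

Total = 179 min; ⌈179/30⌉ = 6.
7 tracks each exceed half the capacity and cannot share a side, forcing at least 7 tape sides.
At least 7 tape sides are required, but only 6 are allowed.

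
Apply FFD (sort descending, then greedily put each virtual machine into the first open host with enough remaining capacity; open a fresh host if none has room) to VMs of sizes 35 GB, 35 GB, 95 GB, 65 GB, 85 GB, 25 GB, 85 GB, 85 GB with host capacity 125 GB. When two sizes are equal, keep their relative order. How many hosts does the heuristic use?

5

Sorted descending: 95, 85, 85, 85, 65, 35, 35, 25.
  95 → host 1 (new)  [load 95/125]
  85 → host 2 (new)  [load 85/125]
  85 → host 3 (new)  [load 85/125]
  85 → host 4 (new)  [load 85/125]
  65 → host 5 (new)  [load 65/125]
  35 → host 2  [load 120/125]
  35 → host 3  [load 120/125]
  25 → host 1  [load 120/125]
5 hosts opened.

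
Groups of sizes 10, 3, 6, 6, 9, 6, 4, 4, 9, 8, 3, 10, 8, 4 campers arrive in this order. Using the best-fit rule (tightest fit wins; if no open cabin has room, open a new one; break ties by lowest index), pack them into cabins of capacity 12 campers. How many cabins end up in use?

9

  10 → cabin 1 (new)  [load 10/12]
  3 → cabin 2 (new)  [load 3/12]
  6 → cabin 2  [load 9/12]
  6 → cabin 3 (new)  [load 6/12]
  9 → cabin 4 (new)  [load 9/12]
  6 → cabin 3  [load 12/12]
  4 → cabin 5 (new)  [load 4/12]
  4 → cabin 5  [load 8/12]
  9 → cabin 6 (new)  [load 9/12]
  8 → cabin 7 (new)  [load 8/12]
  3 → cabin 2  [load 12/12]
  10 → cabin 8 (new)  [load 10/12]
  8 → cabin 9 (new)  [load 8/12]
  4 → cabin 5  [load 12/12]
9 cabins opened.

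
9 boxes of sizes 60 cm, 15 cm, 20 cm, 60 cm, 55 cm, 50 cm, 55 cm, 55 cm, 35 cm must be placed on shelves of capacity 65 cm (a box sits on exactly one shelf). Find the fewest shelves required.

7

Total = 60 + 60 + 55 + 55 + 55 + 50 + 35 + 20 + 15 = 405 cm.
Lower bound: ⌈405/65⌉ = 7 shelves.
A packing using 7 shelves:
  shelf 1: 60 = 60
  shelf 2: 60 = 60
  shelf 3: 55 = 55
  shelf 4: 55 = 55
  shelf 5: 55 = 55
  shelf 6: 50 + 15 = 65
  shelf 7: 35 + 20 = 55
This matches the lower bound, so 7 is optimal.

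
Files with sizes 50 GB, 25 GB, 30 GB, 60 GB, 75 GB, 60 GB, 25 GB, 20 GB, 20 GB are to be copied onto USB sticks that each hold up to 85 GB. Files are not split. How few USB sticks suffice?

Total = 75 + 60 + 60 + 50 + 30 + 25 + 25 + 20 + 20 = 365 GB.
Lower bound: ⌈365/85⌉ = 5 USB sticks.
A packing using 5 USB sticks:
  USB stick 1: 75 = 75
  USB stick 2: 60 + 25 = 85
  USB stick 3: 60 + 25 = 85
  USB stick 4: 50 + 30 = 80
  USB stick 5: 20 + 20 = 40
This matches the lower bound, so 5 is optimal.

5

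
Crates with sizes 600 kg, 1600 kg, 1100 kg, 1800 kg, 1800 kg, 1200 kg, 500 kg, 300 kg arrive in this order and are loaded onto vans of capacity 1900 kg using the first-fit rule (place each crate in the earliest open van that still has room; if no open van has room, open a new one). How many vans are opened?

5

  600 → van 1 (new)  [load 600/1900]
  1600 → van 2 (new)  [load 1600/1900]
  1100 → van 1  [load 1700/1900]
  1800 → van 3 (new)  [load 1800/1900]
  1800 → van 4 (new)  [load 1800/1900]
  1200 → van 5 (new)  [load 1200/1900]
  500 → van 5  [load 1700/1900]
  300 → van 2  [load 1900/1900]
5 vans opened.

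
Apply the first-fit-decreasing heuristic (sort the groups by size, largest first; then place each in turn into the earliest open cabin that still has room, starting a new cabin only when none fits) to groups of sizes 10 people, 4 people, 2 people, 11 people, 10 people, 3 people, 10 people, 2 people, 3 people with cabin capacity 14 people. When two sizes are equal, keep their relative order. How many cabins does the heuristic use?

4

Sorted descending: 11, 10, 10, 10, 4, 3, 3, 2, 2.
  11 → cabin 1 (new)  [load 11/14]
  10 → cabin 2 (new)  [load 10/14]
  10 → cabin 3 (new)  [load 10/14]
  10 → cabin 4 (new)  [load 10/14]
  4 → cabin 2  [load 14/14]
  3 → cabin 1  [load 14/14]
  3 → cabin 3  [load 13/14]
  2 → cabin 4  [load 12/14]
  2 → cabin 4  [load 14/14]
4 cabins opened.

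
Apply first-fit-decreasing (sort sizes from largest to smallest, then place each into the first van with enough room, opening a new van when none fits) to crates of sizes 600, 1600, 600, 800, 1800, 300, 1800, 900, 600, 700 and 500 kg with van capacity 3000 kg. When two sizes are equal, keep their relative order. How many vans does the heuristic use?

4

Sorted descending: 1800, 1800, 1600, 900, 800, 700, 600, 600, 600, 500, 300.
  1800 → van 1 (new)  [load 1800/3000]
  1800 → van 2 (new)  [load 1800/3000]
  1600 → van 3 (new)  [load 1600/3000]
  900 → van 1  [load 2700/3000]
  800 → van 2  [load 2600/3000]
  700 → van 3  [load 2300/3000]
  600 → van 3  [load 2900/3000]
  600 → van 4 (new)  [load 600/3000]
  600 → van 4  [load 1200/3000]
  500 → van 4  [load 1700/3000]
  300 → van 1  [load 3000/3000]
4 vans opened.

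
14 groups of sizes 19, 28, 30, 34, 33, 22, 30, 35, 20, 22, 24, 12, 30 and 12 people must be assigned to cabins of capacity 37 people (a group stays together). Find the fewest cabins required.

Total = 35 + 34 + 33 + 30 + 30 + 30 + 28 + 24 + 22 + 22 + 20 + 19 + 12 + 12 = 351 people.
Lower bound: ⌈351/37⌉ = 10 cabins.
Also, 12 groups each exceed 37/2 people, and no two of those can share a cabin, so at least 12 cabins are needed.
A packing using 12 cabins:
  cabin 1: 35 = 35
  cabin 2: 34 = 34
  cabin 3: 33 = 33
  cabin 4: 30 = 30
  cabin 5: 30 = 30
  cabin 6: 30 = 30
  cabin 7: 28 = 28
  cabin 8: 24 + 12 = 36
  cabin 9: 22 + 12 = 34
  cabin 10: 22 = 22
  cabin 11: 20 = 20
  cabin 12: 19 = 19
This matches the lower bound, so 12 is optimal.

12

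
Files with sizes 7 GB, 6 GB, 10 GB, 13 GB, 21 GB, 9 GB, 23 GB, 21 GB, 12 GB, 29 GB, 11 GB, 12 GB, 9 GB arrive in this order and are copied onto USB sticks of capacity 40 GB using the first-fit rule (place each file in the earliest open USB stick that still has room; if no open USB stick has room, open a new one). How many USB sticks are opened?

  7 → USB stick 1 (new)  [load 7/40]
  6 → USB stick 1  [load 13/40]
  10 → USB stick 1  [load 23/40]
  13 → USB stick 1  [load 36/40]
  21 → USB stick 2 (new)  [load 21/40]
  9 → USB stick 2  [load 30/40]
  23 → USB stick 3 (new)  [load 23/40]
  21 → USB stick 4 (new)  [load 21/40]
  12 → USB stick 3  [load 35/40]
  29 → USB stick 5 (new)  [load 29/40]
  11 → USB stick 4  [load 32/40]
  12 → USB stick 6 (new)  [load 12/40]
  9 → USB stick 2  [load 39/40]
6 USB sticks opened.

6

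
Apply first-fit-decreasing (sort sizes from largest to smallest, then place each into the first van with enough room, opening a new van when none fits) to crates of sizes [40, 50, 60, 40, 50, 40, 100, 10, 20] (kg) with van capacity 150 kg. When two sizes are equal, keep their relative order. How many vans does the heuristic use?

3

Sorted descending: 100, 60, 50, 50, 40, 40, 40, 20, 10.
  100 → van 1 (new)  [load 100/150]
  60 → van 2 (new)  [load 60/150]
  50 → van 1  [load 150/150]
  50 → van 2  [load 110/150]
  40 → van 2  [load 150/150]
  40 → van 3 (new)  [load 40/150]
  40 → van 3  [load 80/150]
  20 → van 3  [load 100/150]
  10 → van 3  [load 110/150]
3 vans opened.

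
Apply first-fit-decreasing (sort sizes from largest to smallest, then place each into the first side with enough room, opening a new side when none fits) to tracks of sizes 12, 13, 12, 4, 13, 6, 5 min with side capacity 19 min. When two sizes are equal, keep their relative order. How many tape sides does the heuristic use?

4

Sorted descending: 13, 13, 12, 12, 6, 5, 4.
  13 → side 1 (new)  [load 13/19]
  13 → side 2 (new)  [load 13/19]
  12 → side 3 (new)  [load 12/19]
  12 → side 4 (new)  [load 12/19]
  6 → side 1  [load 19/19]
  5 → side 2  [load 18/19]
  4 → side 3  [load 16/19]
4 tape sides opened.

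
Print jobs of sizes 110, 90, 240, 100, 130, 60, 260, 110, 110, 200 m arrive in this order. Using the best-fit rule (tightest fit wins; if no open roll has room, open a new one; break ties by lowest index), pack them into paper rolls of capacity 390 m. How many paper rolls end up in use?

  110 → roll 1 (new)  [load 110/390]
  90 → roll 1  [load 200/390]
  240 → roll 2 (new)  [load 240/390]
  100 → roll 2  [load 340/390]
  130 → roll 1  [load 330/390]
  60 → roll 1  [load 390/390]
  260 → roll 3 (new)  [load 260/390]
  110 → roll 3  [load 370/390]
  110 → roll 4 (new)  [load 110/390]
  200 → roll 4  [load 310/390]
4 paper rolls opened.

4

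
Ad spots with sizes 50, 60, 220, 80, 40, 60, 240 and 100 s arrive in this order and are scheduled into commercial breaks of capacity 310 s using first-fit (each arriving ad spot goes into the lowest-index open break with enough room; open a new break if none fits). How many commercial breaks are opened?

4

  50 → break 1 (new)  [load 50/310]
  60 → break 1  [load 110/310]
  220 → break 2 (new)  [load 220/310]
  80 → break 1  [load 190/310]
  40 → break 1  [load 230/310]
  60 → break 1  [load 290/310]
  240 → break 3 (new)  [load 240/310]
  100 → break 4 (new)  [load 100/310]
4 commercial breaks opened.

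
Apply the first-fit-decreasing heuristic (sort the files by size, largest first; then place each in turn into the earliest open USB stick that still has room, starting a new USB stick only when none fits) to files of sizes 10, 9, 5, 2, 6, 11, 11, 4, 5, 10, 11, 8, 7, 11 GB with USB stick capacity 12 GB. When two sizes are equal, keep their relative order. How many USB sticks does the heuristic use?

10

Sorted descending: 11, 11, 11, 11, 10, 10, 9, 8, 7, 6, 5, 5, 4, 2.
  11 → USB stick 1 (new)  [load 11/12]
  11 → USB stick 2 (new)  [load 11/12]
  11 → USB stick 3 (new)  [load 11/12]
  11 → USB stick 4 (new)  [load 11/12]
  10 → USB stick 5 (new)  [load 10/12]
  10 → USB stick 6 (new)  [load 10/12]
  9 → USB stick 7 (new)  [load 9/12]
  8 → USB stick 8 (new)  [load 8/12]
  7 → USB stick 9 (new)  [load 7/12]
  6 → USB stick 10 (new)  [load 6/12]
  5 → USB stick 9  [load 12/12]
  5 → USB stick 10  [load 11/12]
  4 → USB stick 8  [load 12/12]
  2 → USB stick 5  [load 12/12]
10 USB sticks opened.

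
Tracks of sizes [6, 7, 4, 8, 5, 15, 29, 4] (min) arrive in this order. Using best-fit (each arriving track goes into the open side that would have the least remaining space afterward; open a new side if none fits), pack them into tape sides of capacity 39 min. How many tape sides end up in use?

3

  6 → side 1 (new)  [load 6/39]
  7 → side 1  [load 13/39]
  4 → side 1  [load 17/39]
  8 → side 1  [load 25/39]
  5 → side 1  [load 30/39]
  15 → side 2 (new)  [load 15/39]
  29 → side 3 (new)  [load 29/39]
  4 → side 1  [load 34/39]
3 tape sides opened.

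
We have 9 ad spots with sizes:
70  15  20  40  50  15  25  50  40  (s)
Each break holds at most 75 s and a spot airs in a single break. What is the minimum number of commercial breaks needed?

5

Total = 70 + 50 + 50 + 40 + 40 + 25 + 20 + 15 + 15 = 325 s.
Lower bound: ⌈325/75⌉ = 5 commercial breaks.
A packing using 5 commercial breaks:
  break 1: 70 = 70
  break 2: 50 + 25 = 75
  break 3: 50 + 20 = 70
  break 4: 40 + 15 + 15 = 70
  break 5: 40 = 40
This matches the lower bound, so 5 is optimal.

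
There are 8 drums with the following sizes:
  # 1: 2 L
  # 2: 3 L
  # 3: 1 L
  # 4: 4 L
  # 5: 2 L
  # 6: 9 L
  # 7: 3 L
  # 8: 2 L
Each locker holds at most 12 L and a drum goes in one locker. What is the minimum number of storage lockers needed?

Total = 9 + 4 + 3 + 3 + 2 + 2 + 2 + 1 = 26 L.
Lower bound: ⌈26/12⌉ = 3 storage lockers.
A packing using 3 storage lockers:
  locker 1: 9 + 3 = 12
  locker 2: 4 + 3 + 2 + 2 + 1 = 12
  locker 3: 2 = 2
This matches the lower bound, so 3 is optimal.

3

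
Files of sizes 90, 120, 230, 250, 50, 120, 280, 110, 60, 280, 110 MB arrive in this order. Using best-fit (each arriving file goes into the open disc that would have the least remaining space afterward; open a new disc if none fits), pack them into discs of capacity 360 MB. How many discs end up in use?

  90 → disc 1 (new)  [load 90/360]
  120 → disc 1  [load 210/360]
  230 → disc 2 (new)  [load 230/360]
  250 → disc 3 (new)  [load 250/360]
  50 → disc 3  [load 300/360]
  120 → disc 2  [load 350/360]
  280 → disc 4 (new)  [load 280/360]
  110 → disc 1  [load 320/360]
  60 → disc 3  [load 360/360]
  280 → disc 5 (new)  [load 280/360]
  110 → disc 6 (new)  [load 110/360]
6 discs opened.

6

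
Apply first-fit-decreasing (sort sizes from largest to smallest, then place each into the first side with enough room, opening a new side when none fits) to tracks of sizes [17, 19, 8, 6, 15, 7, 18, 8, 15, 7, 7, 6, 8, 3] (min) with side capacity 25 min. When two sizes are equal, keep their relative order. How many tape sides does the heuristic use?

6

Sorted descending: 19, 18, 17, 15, 15, 8, 8, 8, 7, 7, 7, 6, 6, 3.
  19 → side 1 (new)  [load 19/25]
  18 → side 2 (new)  [load 18/25]
  17 → side 3 (new)  [load 17/25]
  15 → side 4 (new)  [load 15/25]
  15 → side 5 (new)  [load 15/25]
  8 → side 3  [load 25/25]
  8 → side 4  [load 23/25]
  8 → side 5  [load 23/25]
  7 → side 2  [load 25/25]
  7 → side 6 (new)  [load 7/25]
  7 → side 6  [load 14/25]
  6 → side 1  [load 25/25]
  6 → side 6  [load 20/25]
  3 → side 6  [load 23/25]
6 tape sides opened.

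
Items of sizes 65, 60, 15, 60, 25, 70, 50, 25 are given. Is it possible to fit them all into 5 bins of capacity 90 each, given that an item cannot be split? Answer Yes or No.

Yes

A valid assignment using 5 bins:
  bin 1: 70 + 15 = 85
  bin 2: 65 + 25 = 90
  bin 3: 60 + 25 = 85
  bin 4: 60 = 60
  bin 5: 50 = 50
Every load is within 90, so 5 bins suffice.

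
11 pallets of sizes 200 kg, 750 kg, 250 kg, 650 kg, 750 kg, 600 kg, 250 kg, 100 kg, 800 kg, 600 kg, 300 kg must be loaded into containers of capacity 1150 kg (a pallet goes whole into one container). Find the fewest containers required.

Total = 800 + 750 + 750 + 650 + 600 + 600 + 300 + 250 + 250 + 200 + 100 = 5250 kg.
Lower bound: ⌈5250/1150⌉ = 5 containers.
Also, 6 pallets each exceed 575 kg, and no two of those can share a container, so at least 6 containers are needed.
A packing using 6 containers:
  container 1: 800 + 300 = 1100
  container 2: 750 + 250 + 100 = 1100
  container 3: 750 + 250 = 1000
  container 4: 650 + 200 = 850
  container 5: 600 = 600
  container 6: 600 = 600
This matches the lower bound, so 6 is optimal.

6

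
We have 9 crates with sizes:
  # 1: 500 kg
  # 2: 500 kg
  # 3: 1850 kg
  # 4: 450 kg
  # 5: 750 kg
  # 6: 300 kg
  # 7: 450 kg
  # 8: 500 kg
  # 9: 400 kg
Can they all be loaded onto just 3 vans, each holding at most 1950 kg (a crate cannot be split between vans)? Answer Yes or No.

Yes

A valid assignment using 3 vans:
  van 1: 1850 = 1850
  van 2: 750 + 500 + 400 + 300 = 1950
  van 3: 500 + 500 + 450 + 450 = 1900
Every load is within 1950 kg, so 3 vans suffice.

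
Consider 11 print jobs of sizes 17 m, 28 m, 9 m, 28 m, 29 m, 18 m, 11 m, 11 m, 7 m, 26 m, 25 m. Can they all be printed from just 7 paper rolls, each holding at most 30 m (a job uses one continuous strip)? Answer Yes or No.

No

Total = 209 m; ⌈209/30⌉ = 7.
The bound of 7 does not rule out 7, but exhaustive search shows no assignment into 7 paper rolls of capacity 30 m exists — the minimum is 8.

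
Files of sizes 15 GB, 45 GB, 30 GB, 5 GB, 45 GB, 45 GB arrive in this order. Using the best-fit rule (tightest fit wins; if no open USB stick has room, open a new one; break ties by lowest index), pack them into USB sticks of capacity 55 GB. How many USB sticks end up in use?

  15 → USB stick 1 (new)  [load 15/55]
  45 → USB stick 2 (new)  [load 45/55]
  30 → USB stick 1  [load 45/55]
  5 → USB stick 1  [load 50/55]
  45 → USB stick 3 (new)  [load 45/55]
  45 → USB stick 4 (new)  [load 45/55]
4 USB sticks opened.

4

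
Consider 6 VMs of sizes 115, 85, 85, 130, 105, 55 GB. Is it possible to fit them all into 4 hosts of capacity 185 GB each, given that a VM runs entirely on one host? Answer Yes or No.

A valid assignment using 4 hosts:
  host 1: 130 + 55 = 185
  host 2: 115 = 115
  host 3: 105 = 105
  host 4: 85 + 85 = 170
Every load is within 185 GB, so 4 hosts suffice.

Yes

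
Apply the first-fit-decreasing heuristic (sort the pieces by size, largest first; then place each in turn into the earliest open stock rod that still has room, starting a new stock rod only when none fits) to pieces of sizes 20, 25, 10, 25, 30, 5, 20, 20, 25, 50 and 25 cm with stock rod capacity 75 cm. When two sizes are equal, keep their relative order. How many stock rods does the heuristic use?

4

Sorted descending: 50, 30, 25, 25, 25, 25, 20, 20, 20, 10, 5.
  50 → stock rod 1 (new)  [load 50/75]
  30 → stock rod 2 (new)  [load 30/75]
  25 → stock rod 1  [load 75/75]
  25 → stock rod 2  [load 55/75]
  25 → stock rod 3 (new)  [load 25/75]
  25 → stock rod 3  [load 50/75]
  20 → stock rod 2  [load 75/75]
  20 → stock rod 3  [load 70/75]
  20 → stock rod 4 (new)  [load 20/75]
  10 → stock rod 4  [load 30/75]
  5 → stock rod 3  [load 75/75]
4 stock rods opened.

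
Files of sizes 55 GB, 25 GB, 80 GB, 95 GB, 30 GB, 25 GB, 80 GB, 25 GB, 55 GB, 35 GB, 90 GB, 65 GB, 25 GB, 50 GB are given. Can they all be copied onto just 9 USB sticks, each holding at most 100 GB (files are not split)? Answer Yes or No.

A valid assignment using 9 USB sticks:
  USB stick 1: 95 = 95
  USB stick 2: 90 = 90
  USB stick 3: 80 = 80
  USB stick 4: 80 = 80
  USB stick 5: 65 + 35 = 100
  USB stick 6: 55 + 30 = 85
  USB stick 7: 55 + 25 = 80
  USB stick 8: 50 + 25 + 25 = 100
  USB stick 9: 25 = 25
Every load is within 100 GB, so 9 USB sticks suffice.

Yes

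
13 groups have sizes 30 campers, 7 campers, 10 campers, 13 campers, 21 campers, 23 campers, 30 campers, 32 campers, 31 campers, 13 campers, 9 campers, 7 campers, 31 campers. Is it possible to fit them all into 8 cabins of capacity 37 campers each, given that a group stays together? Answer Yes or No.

Yes

A valid assignment using 8 cabins:
  cabin 1: 32 = 32
  cabin 2: 31 = 31
  cabin 3: 31 = 31
  cabin 4: 30 + 7 = 37
  cabin 5: 30 + 7 = 37
  cabin 6: 23 + 13 = 36
  cabin 7: 21 + 13 = 34
  cabin 8: 10 + 9 = 19
Every load is within 37 campers, so 8 cabins suffice.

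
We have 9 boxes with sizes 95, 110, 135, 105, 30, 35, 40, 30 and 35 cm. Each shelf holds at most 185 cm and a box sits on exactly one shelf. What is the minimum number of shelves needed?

4

Total = 135 + 110 + 105 + 95 + 40 + 35 + 35 + 30 + 30 = 615 cm.
Lower bound: ⌈615/185⌉ = 4 shelves.
A packing using 4 shelves:
  shelf 1: 135 + 40 = 175
  shelf 2: 110 + 35 + 35 = 180
  shelf 3: 105 + 30 + 30 = 165
  shelf 4: 95 = 95
This matches the lower bound, so 4 is optimal.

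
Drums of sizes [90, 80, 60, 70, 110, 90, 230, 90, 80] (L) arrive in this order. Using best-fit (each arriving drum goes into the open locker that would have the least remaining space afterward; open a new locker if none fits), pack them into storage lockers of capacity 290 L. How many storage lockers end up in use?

  90 → locker 1 (new)  [load 90/290]
  80 → locker 1  [load 170/290]
  60 → locker 1  [load 230/290]
  70 → locker 2 (new)  [load 70/290]
  110 → locker 2  [load 180/290]
  90 → locker 2  [load 270/290]
  230 → locker 3 (new)  [load 230/290]
  90 → locker 4 (new)  [load 90/290]
  80 → locker 4  [load 170/290]
4 storage lockers opened.

4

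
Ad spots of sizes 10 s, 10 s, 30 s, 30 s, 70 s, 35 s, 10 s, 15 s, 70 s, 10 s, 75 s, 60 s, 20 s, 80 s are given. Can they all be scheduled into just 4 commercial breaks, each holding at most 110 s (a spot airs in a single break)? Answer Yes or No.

No

Total = 525 s; ⌈525/110⌉ = 5.
At least 5 commercial breaks are required, but only 4 are allowed.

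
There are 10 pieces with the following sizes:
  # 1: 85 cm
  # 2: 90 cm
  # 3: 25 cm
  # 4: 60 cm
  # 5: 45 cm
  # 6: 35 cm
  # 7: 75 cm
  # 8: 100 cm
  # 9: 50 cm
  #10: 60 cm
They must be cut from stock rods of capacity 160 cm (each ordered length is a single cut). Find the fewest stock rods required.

4

Total = 100 + 90 + 85 + 75 + 60 + 60 + 50 + 45 + 35 + 25 = 625 cm.
Lower bound: ⌈625/160⌉ = 4 stock rods.
A packing using 4 stock rods:
  stock rod 1: 100 + 60 = 160
  stock rod 2: 90 + 60 = 150
  stock rod 3: 85 + 75 = 160
  stock rod 4: 50 + 45 + 35 + 25 = 155
This matches the lower bound, so 4 is optimal.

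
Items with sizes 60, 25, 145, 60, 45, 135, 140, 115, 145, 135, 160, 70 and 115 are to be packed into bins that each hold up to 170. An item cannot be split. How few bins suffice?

10

Total = 160 + 145 + 145 + 140 + 135 + 135 + 115 + 115 + 70 + 60 + 60 + 45 + 25 = 1350.
Lower bound: ⌈1350/170⌉ = 8 bins.
A packing using 10 bins:
  bin 1: 160 = 160
  bin 2: 145 + 25 = 170
  bin 3: 145 = 145
  bin 4: 140 = 140
  bin 5: 135 = 135
  bin 6: 135 = 135
  bin 7: 115 + 45 = 160
  bin 8: 115 = 115
  bin 9: 70 + 60 = 130
  bin 10: 60 = 60
No arrangement into 9 bins stays within capacity, so 10 is optimal.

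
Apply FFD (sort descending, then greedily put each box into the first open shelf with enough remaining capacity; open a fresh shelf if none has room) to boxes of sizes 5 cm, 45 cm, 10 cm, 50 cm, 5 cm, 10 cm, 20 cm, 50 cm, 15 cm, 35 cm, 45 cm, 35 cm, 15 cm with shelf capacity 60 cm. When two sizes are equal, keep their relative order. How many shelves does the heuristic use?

6

Sorted descending: 50, 50, 45, 45, 35, 35, 20, 15, 15, 10, 10, 5, 5.
  50 → shelf 1 (new)  [load 50/60]
  50 → shelf 2 (new)  [load 50/60]
  45 → shelf 3 (new)  [load 45/60]
  45 → shelf 4 (new)  [load 45/60]
  35 → shelf 5 (new)  [load 35/60]
  35 → shelf 6 (new)  [load 35/60]
  20 → shelf 5  [load 55/60]
  15 → shelf 3  [load 60/60]
  15 → shelf 4  [load 60/60]
  10 → shelf 1  [load 60/60]
  10 → shelf 2  [load 60/60]
  5 → shelf 5  [load 60/60]
  5 → shelf 6  [load 40/60]
6 shelves opened.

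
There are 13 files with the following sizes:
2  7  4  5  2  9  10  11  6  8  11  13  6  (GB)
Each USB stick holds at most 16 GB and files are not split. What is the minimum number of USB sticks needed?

6

Total = 13 + 11 + 11 + 10 + 9 + 8 + 7 + 6 + 6 + 5 + 4 + 2 + 2 = 94 GB.
Lower bound: ⌈94/16⌉ = 6 USB sticks.
A packing using 6 USB sticks:
  USB stick 1: 13 + 2 = 15
  USB stick 2: 11 + 5 = 16
  USB stick 3: 11 + 4 = 15
  USB stick 4: 10 + 6 = 16
  USB stick 5: 9 + 7 = 16
  USB stick 6: 8 + 6 + 2 = 16
This matches the lower bound, so 6 is optimal.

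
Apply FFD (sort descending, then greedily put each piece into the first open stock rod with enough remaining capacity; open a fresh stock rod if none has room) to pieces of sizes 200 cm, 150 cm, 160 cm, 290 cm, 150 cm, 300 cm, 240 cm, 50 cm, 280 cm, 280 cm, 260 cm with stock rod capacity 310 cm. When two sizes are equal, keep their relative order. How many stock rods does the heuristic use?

Sorted descending: 300, 290, 280, 280, 260, 240, 200, 160, 150, 150, 50.
  300 → stock rod 1 (new)  [load 300/310]
  290 → stock rod 2 (new)  [load 290/310]
  280 → stock rod 3 (new)  [load 280/310]
  280 → stock rod 4 (new)  [load 280/310]
  260 → stock rod 5 (new)  [load 260/310]
  240 → stock rod 6 (new)  [load 240/310]
  200 → stock rod 7 (new)  [load 200/310]
  160 → stock rod 8 (new)  [load 160/310]
  150 → stock rod 8  [load 310/310]
  150 → stock rod 9 (new)  [load 150/310]
  50 → stock rod 5  [load 310/310]
9 stock rods opened.

9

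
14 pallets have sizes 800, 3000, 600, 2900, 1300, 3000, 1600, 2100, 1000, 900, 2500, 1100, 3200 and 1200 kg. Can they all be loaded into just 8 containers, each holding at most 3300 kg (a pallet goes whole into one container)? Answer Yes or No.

A valid assignment using 8 containers:
  container 1: 3200 = 3200
  container 2: 3000 = 3000
  container 3: 3000 = 3000
  container 4: 2900 = 2900
  container 5: 2500 + 800 = 3300
  container 6: 2100 + 1200 = 3300
  container 7: 1600 + 1100 + 600 = 3300
  container 8: 1300 + 1000 + 900 = 3200
Every load is within 3300 kg, so 8 containers suffice.

Yes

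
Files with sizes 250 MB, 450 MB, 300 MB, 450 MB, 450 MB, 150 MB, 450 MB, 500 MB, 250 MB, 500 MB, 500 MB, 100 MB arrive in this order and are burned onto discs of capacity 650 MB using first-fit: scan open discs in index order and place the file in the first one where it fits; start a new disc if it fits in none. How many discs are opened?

  250 → disc 1 (new)  [load 250/650]
  450 → disc 2 (new)  [load 450/650]
  300 → disc 1  [load 550/650]
  450 → disc 3 (new)  [load 450/650]
  450 → disc 4 (new)  [load 450/650]
  150 → disc 2  [load 600/650]
  450 → disc 5 (new)  [load 450/650]
  500 → disc 6 (new)  [load 500/650]
  250 → disc 7 (new)  [load 250/650]
  500 → disc 8 (new)  [load 500/650]
  500 → disc 9 (new)  [load 500/650]
  100 → disc 1  [load 650/650]
9 discs opened.

9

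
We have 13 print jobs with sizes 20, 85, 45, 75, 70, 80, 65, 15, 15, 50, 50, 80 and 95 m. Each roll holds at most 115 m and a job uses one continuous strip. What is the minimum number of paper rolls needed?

Total = 95 + 85 + 80 + 80 + 75 + 70 + 65 + 50 + 50 + 45 + 20 + 15 + 15 = 745 m.
Lower bound: ⌈745/115⌉ = 7 paper rolls.
A packing using 8 paper rolls:
  roll 1: 95 + 20 = 115
  roll 2: 85 + 15 + 15 = 115
  roll 3: 80 = 80
  roll 4: 80 = 80
  roll 5: 75 = 75
  roll 6: 70 + 45 = 115
  roll 7: 65 + 50 = 115
  roll 8: 50 = 50
No arrangement into 7 paper rolls stays within capacity, so 8 is optimal.

8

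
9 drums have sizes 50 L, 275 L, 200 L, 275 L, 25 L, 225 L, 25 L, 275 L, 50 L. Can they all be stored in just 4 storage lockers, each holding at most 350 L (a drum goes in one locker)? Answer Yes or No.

No

Total = 1400 L; ⌈1400/350⌉ = 4.
5 drums each exceed half the capacity and cannot share a locker, forcing at least 5 storage lockers.
At least 5 storage lockers are required, but only 4 are allowed.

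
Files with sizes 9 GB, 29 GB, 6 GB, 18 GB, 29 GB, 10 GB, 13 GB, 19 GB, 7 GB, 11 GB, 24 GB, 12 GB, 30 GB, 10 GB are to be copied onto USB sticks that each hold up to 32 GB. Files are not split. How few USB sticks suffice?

8

Total = 30 + 29 + 29 + 24 + 19 + 18 + 13 + 12 + 11 + 10 + 10 + 9 + 7 + 6 = 227 GB.
Lower bound: ⌈227/32⌉ = 8 USB sticks.
A packing using 8 USB sticks:
  USB stick 1: 30 = 30
  USB stick 2: 29 = 29
  USB stick 3: 29 = 29
  USB stick 4: 24 + 7 = 31
  USB stick 5: 19 + 13 = 32
  USB stick 6: 18 + 12 = 30
  USB stick 7: 11 + 10 + 10 = 31
  USB stick 8: 9 + 6 = 15
This matches the lower bound, so 8 is optimal.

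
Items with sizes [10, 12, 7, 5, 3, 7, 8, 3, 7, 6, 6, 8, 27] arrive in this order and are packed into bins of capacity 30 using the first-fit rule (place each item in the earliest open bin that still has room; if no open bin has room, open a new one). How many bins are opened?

  10 → bin 1 (new)  [load 10/30]
  12 → bin 1  [load 22/30]
  7 → bin 1  [load 29/30]
  5 → bin 2 (new)  [load 5/30]
  3 → bin 2  [load 8/30]
  7 → bin 2  [load 15/30]
  8 → bin 2  [load 23/30]
  3 → bin 2  [load 26/30]
  7 → bin 3 (new)  [load 7/30]
  6 → bin 3  [load 13/30]
  6 → bin 3  [load 19/30]
  8 → bin 3  [load 27/30]
  27 → bin 4 (new)  [load 27/30]
4 bins opened.

4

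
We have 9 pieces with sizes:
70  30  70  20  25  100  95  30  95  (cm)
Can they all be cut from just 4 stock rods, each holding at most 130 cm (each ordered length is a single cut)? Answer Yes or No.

Total = 535 cm; ⌈535/130⌉ = 5.
At least 5 stock rods are required, but only 4 are allowed.

No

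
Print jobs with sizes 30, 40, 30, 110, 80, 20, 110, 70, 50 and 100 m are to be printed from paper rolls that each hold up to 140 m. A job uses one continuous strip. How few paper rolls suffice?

Total = 110 + 110 + 100 + 80 + 70 + 50 + 40 + 30 + 30 + 20 = 640 m.
Lower bound: ⌈640/140⌉ = 5 paper rolls.
A packing using 5 paper rolls:
  roll 1: 110 + 30 = 140
  roll 2: 110 + 30 = 140
  roll 3: 100 + 40 = 140
  roll 4: 80 + 50 = 130
  roll 5: 70 + 20 = 90
This matches the lower bound, so 5 is optimal.

5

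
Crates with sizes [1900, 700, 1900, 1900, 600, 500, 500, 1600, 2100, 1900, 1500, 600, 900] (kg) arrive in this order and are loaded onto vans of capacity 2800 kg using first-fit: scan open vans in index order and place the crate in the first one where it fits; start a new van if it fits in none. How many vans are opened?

7

  1900 → van 1 (new)  [load 1900/2800]
  700 → van 1  [load 2600/2800]
  1900 → van 2 (new)  [load 1900/2800]
  1900 → van 3 (new)  [load 1900/2800]
  600 → van 2  [load 2500/2800]
  500 → van 3  [load 2400/2800]
  500 → van 4 (new)  [load 500/2800]
  1600 → van 4  [load 2100/2800]
  2100 → van 5 (new)  [load 2100/2800]
  1900 → van 6 (new)  [load 1900/2800]
  1500 → van 7 (new)  [load 1500/2800]
  600 → van 4  [load 2700/2800]
  900 → van 6  [load 2800/2800]
7 vans opened.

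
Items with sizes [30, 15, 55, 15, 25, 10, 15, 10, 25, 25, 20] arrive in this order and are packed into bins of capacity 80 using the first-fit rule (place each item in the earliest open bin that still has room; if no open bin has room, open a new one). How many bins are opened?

4

  30 → bin 1 (new)  [load 30/80]
  15 → bin 1  [load 45/80]
  55 → bin 2 (new)  [load 55/80]
  15 → bin 1  [load 60/80]
  25 → bin 2  [load 80/80]
  10 → bin 1  [load 70/80]
  15 → bin 3 (new)  [load 15/80]
  10 → bin 1  [load 80/80]
  25 → bin 3  [load 40/80]
  25 → bin 3  [load 65/80]
  20 → bin 4 (new)  [load 20/80]
4 bins opened.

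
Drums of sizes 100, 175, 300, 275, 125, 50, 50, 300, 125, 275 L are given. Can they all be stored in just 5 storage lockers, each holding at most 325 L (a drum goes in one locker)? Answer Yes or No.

Total = 1775 L; ⌈1775/325⌉ = 6.
At least 6 storage lockers are required, but only 5 are allowed.

No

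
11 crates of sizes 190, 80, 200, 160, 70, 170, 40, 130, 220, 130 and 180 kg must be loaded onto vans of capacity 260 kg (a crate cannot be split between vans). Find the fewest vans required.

7

Total = 220 + 200 + 190 + 180 + 170 + 160 + 130 + 130 + 80 + 70 + 40 = 1570 kg.
Lower bound: ⌈1570/260⌉ = 7 vans.
A packing using 7 vans:
  van 1: 220 + 40 = 260
  van 2: 200 = 200
  van 3: 190 + 70 = 260
  van 4: 180 + 80 = 260
  van 5: 170 = 170
  van 6: 160 = 160
  van 7: 130 + 130 = 260
This matches the lower bound, so 7 is optimal.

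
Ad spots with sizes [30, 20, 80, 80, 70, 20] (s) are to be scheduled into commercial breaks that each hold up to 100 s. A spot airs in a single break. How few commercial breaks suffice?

3

Total = 80 + 80 + 70 + 30 + 20 + 20 = 300 s.
Lower bound: ⌈300/100⌉ = 3 commercial breaks.
A packing using 3 commercial breaks:
  break 1: 80 + 20 = 100
  break 2: 80 + 20 = 100
  break 3: 70 + 30 = 100
This matches the lower bound, so 3 is optimal.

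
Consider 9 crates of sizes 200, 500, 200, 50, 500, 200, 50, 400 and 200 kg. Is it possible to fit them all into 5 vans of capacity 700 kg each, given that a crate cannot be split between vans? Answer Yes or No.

Yes

A valid assignment using 4 vans:
  van 1: 500 + 200 = 700
  van 2: 500 + 200 = 700
  van 3: 400 + 200 + 50 + 50 = 700
  van 4: 200 = 200
That uses only 4 ≤ 5, so 5 vans are enough.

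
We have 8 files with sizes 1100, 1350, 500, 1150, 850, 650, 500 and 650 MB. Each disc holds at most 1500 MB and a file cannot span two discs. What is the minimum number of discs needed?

Total = 1350 + 1150 + 1100 + 850 + 650 + 650 + 500 + 500 = 6750 MB.
Lower bound: ⌈6750/1500⌉ = 5 discs.
A packing using 6 discs:
  disc 1: 1350 = 1350
  disc 2: 1150 = 1150
  disc 3: 1100 = 1100
  disc 4: 850 + 650 = 1500
  disc 5: 650 + 500 = 1150
  disc 6: 500 = 500
No arrangement into 5 discs stays within capacity, so 6 is optimal.

6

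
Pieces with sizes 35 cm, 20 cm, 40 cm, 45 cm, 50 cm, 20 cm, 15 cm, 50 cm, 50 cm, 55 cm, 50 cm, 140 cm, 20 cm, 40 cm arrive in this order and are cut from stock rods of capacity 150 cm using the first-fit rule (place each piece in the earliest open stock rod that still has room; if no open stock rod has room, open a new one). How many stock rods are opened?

5

  35 → stock rod 1 (new)  [load 35/150]
  20 → stock rod 1  [load 55/150]
  40 → stock rod 1  [load 95/150]
  45 → stock rod 1  [load 140/150]
  50 → stock rod 2 (new)  [load 50/150]
  20 → stock rod 2  [load 70/150]
  15 → stock rod 2  [load 85/150]
  50 → stock rod 2  [load 135/150]
  50 → stock rod 3 (new)  [load 50/150]
  55 → stock rod 3  [load 105/150]
  50 → stock rod 4 (new)  [load 50/150]
  140 → stock rod 5 (new)  [load 140/150]
  20 → stock rod 3  [load 125/150]
  40 → stock rod 4  [load 90/150]
5 stock rods opened.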